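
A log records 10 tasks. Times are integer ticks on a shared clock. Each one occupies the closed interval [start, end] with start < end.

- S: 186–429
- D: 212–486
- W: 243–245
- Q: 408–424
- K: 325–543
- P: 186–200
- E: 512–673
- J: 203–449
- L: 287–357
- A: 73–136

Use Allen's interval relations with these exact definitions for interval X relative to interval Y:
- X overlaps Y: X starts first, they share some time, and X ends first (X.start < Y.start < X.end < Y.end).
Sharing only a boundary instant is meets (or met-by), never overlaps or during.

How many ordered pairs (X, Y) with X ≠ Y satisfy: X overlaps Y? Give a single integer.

Checking all 90 ordered pairs for relation 'overlaps'; matching pairs in alphabetical order:
(D, K): D overlaps K ✓
(J, D): J overlaps D ✓
(J, K): J overlaps K ✓
(K, E): K overlaps E ✓
(L, K): L overlaps K ✓
(S, D): S overlaps D ✓
(S, J): S overlaps J ✓
(S, K): S overlaps K ✓
Count: 8.

8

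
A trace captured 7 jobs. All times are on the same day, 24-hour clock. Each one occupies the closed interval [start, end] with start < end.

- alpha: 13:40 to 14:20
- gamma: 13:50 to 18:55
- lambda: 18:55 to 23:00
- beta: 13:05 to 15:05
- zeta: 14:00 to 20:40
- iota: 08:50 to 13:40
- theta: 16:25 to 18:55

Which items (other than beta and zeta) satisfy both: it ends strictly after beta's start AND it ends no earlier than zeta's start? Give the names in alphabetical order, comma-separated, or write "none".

Conditions: its end is strictly after beta's start (X.end > 13:05) AND its end is no earlier than zeta's start (X.end >= 14:00).
alpha: end 14:20 > 13:05? ✓; end 14:20 >= 14:00? ✓ → yes.
gamma: end 18:55 > 13:05? ✓; end 18:55 >= 14:00? ✓ → yes.
iota: end 13:40 > 13:05? ✓; end 13:40 >= 14:00? ✗ → no.
lambda: end 23:00 > 13:05? ✓; end 23:00 >= 14:00? ✓ → yes.
theta: end 18:55 > 13:05? ✓; end 18:55 >= 14:00? ✓ → yes.
Result: alpha, gamma, lambda, theta.

alpha, gamma, lambda, theta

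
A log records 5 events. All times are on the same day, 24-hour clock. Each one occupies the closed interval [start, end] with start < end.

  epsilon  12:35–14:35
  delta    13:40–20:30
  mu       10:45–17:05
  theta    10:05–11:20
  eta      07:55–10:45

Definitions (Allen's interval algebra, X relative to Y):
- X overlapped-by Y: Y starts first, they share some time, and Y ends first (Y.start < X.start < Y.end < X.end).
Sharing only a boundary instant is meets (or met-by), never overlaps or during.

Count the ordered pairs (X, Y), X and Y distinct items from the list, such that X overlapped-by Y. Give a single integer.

Checking all 20 ordered pairs for relation 'overlapped-by'; matching pairs in alphabetical order:
(delta, epsilon): delta overlapped-by epsilon ✓
(delta, mu): delta overlapped-by mu ✓
(mu, theta): mu overlapped-by theta ✓
(theta, eta): theta overlapped-by eta ✓
Count: 4.

4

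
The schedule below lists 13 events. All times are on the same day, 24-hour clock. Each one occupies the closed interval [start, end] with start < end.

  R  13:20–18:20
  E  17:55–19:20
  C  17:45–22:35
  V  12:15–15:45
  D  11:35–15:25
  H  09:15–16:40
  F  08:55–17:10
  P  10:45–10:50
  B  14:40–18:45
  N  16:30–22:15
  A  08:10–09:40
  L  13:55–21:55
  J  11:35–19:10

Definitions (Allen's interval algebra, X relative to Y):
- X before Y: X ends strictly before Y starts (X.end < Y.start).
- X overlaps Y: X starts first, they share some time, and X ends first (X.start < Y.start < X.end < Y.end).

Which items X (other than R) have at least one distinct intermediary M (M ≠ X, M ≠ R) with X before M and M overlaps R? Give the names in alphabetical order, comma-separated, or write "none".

Target R = [13:20, 18:20].
Intermediaries M with M overlaps R: D, F, H, V.
Via D — items with X before D: A, P.
Via F — items with X before F: none.
Via H — items with X before H: none.
Via V — items with X before V: A, P.
Union: A, P.

A, P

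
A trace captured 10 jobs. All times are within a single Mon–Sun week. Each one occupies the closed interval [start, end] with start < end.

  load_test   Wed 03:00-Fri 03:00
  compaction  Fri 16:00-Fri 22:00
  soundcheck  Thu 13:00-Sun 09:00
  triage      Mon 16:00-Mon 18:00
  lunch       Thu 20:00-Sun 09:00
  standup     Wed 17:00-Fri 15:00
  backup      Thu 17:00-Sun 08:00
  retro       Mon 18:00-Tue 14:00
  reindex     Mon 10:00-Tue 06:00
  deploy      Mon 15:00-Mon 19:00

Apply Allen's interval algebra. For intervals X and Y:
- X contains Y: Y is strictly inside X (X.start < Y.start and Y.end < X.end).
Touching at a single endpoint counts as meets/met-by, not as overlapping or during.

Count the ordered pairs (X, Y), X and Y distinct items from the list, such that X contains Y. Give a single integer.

Checking all 90 ordered pairs for relation 'contains'; matching pairs in alphabetical order:
(backup, compaction): backup contains compaction ✓
(deploy, triage): deploy contains triage ✓
(lunch, compaction): lunch contains compaction ✓
(reindex, deploy): reindex contains deploy ✓
(reindex, triage): reindex contains triage ✓
(soundcheck, backup): soundcheck contains backup ✓
(soundcheck, compaction): soundcheck contains compaction ✓
Count: 7.

7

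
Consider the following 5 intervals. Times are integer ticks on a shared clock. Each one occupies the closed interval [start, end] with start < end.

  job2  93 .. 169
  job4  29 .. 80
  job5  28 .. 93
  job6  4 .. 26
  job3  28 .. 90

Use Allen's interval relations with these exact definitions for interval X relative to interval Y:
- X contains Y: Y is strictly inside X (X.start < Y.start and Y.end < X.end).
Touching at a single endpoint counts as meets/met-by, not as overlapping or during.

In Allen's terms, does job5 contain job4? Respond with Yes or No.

Yes

job5 = [28, 93], job4 = [29, 80].
Actual relation of job5 to job4: contains.
Asked whether 'contains' holds → Yes.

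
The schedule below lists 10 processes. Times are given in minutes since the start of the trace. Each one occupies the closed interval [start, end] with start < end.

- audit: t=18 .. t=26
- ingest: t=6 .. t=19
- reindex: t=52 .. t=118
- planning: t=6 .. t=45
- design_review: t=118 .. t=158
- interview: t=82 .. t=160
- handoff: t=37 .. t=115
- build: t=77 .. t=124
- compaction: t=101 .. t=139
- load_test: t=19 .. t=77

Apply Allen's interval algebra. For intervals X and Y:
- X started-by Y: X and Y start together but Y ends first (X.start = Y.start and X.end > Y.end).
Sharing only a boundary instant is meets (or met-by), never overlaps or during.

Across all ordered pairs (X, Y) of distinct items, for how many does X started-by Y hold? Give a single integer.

1

Checking all 90 ordered pairs for relation 'started-by'; matching pairs in alphabetical order:
(planning, ingest): planning started-by ingest ✓
Count: 1.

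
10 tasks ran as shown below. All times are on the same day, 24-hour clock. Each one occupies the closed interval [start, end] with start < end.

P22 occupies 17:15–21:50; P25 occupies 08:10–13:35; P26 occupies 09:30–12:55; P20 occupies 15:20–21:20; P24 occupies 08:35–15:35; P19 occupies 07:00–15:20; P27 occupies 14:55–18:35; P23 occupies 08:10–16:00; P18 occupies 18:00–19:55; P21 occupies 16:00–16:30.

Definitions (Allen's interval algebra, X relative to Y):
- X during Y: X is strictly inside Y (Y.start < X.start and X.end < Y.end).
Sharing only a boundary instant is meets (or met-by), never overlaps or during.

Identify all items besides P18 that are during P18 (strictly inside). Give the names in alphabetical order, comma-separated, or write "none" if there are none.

Target P18 = [18:00, 19:55].
P19 [07:00, 15:20] → before → no.
P20 [15:20, 21:20] → contains → no.
P21 [16:00, 16:30] → before → no.
P22 [17:15, 21:50] → contains → no.
P23 [08:10, 16:00] → before → no.
P24 [08:35, 15:35] → before → no.
P25 [08:10, 13:35] → before → no.
P26 [09:30, 12:55] → before → no.
P27 [14:55, 18:35] → overlaps → no.
Result: none.

none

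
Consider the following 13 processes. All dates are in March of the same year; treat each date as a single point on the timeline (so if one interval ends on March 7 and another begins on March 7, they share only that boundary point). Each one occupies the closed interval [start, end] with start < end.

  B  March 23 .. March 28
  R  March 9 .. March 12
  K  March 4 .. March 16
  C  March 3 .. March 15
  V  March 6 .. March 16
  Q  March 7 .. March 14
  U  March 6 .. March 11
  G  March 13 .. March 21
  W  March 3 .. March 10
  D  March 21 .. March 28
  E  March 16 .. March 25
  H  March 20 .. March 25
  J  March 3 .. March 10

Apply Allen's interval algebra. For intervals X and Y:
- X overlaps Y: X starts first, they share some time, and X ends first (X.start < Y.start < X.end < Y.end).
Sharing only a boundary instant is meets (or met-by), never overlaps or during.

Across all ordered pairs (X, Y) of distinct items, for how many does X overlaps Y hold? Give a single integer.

Checking all 156 ordered pairs for relation 'overlaps'; matching pairs in alphabetical order:
(C, G): C overlaps G ✓
(C, K): C overlaps K ✓
(C, V): C overlaps V ✓
(E, B): E overlaps B ✓
(E, D): E overlaps D ✓
(G, E): G overlaps E ✓
(G, H): G overlaps H ✓
(H, B): H overlaps B ✓
(H, D): H overlaps D ✓
(J, K): J overlaps K ✓
(J, Q): J overlaps Q ✓
(J, R): J overlaps R ✓
(J, U): J overlaps U ✓
(J, V): J overlaps V ✓
(K, G): K overlaps G ✓
(Q, G): Q overlaps G ✓
(U, Q): U overlaps Q ✓
(U, R): U overlaps R ✓
(V, G): V overlaps G ✓
(W, K): W overlaps K ✓
(W, Q): W overlaps Q ✓
(W, R): W overlaps R ✓
(W, U): W overlaps U ✓
(W, V): W overlaps V ✓
Count: 24.

24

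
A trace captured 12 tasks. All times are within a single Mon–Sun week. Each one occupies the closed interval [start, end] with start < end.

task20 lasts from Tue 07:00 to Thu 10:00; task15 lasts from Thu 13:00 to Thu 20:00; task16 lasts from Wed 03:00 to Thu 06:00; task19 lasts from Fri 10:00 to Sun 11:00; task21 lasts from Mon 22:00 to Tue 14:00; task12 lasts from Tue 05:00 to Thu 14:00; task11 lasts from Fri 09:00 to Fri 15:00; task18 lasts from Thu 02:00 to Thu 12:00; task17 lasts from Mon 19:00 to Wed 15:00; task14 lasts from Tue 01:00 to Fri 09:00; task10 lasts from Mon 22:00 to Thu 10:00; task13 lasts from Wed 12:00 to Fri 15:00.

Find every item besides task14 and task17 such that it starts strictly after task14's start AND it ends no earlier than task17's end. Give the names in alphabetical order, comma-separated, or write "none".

task11, task12, task13, task15, task16, task18, task19, task20

Conditions: its start is strictly after task14's start (X.start > Tue 01:00) AND its end is no earlier than task17's end (X.end >= Wed 15:00).
task10: start Mon 22:00 > Tue 01:00? ✗; end Thu 10:00 >= Wed 15:00? ✓ → no.
task11: start Fri 09:00 > Tue 01:00? ✓; end Fri 15:00 >= Wed 15:00? ✓ → yes.
task12: start Tue 05:00 > Tue 01:00? ✓; end Thu 14:00 >= Wed 15:00? ✓ → yes.
task13: start Wed 12:00 > Tue 01:00? ✓; end Fri 15:00 >= Wed 15:00? ✓ → yes.
task15: start Thu 13:00 > Tue 01:00? ✓; end Thu 20:00 >= Wed 15:00? ✓ → yes.
task16: start Wed 03:00 > Tue 01:00? ✓; end Thu 06:00 >= Wed 15:00? ✓ → yes.
task18: start Thu 02:00 > Tue 01:00? ✓; end Thu 12:00 >= Wed 15:00? ✓ → yes.
task19: start Fri 10:00 > Tue 01:00? ✓; end Sun 11:00 >= Wed 15:00? ✓ → yes.
task20: start Tue 07:00 > Tue 01:00? ✓; end Thu 10:00 >= Wed 15:00? ✓ → yes.
task21: start Mon 22:00 > Tue 01:00? ✗; end Tue 14:00 >= Wed 15:00? ✗ → no.
Result: task11, task12, task13, task15, task16, task18, task19, task20.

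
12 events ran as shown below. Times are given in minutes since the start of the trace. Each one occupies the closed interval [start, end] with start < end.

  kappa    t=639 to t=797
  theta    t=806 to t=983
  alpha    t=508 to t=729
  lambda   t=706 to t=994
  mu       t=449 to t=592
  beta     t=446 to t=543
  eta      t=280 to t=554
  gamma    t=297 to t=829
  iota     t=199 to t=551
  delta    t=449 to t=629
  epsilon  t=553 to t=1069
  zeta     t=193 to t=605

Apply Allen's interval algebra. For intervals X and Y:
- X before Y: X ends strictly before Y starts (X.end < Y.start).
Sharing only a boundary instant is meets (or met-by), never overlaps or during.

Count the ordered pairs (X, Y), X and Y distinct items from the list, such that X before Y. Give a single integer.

22

Checking all 132 ordered pairs for relation 'before'; matching pairs in alphabetical order:
(alpha, theta): alpha before theta ✓
(beta, epsilon): beta before epsilon ✓
(beta, kappa): beta before kappa ✓
(beta, lambda): beta before lambda ✓
(beta, theta): beta before theta ✓
(delta, kappa): delta before kappa ✓
(delta, lambda): delta before lambda ✓
(delta, theta): delta before theta ✓
(eta, kappa): eta before kappa ✓
(eta, lambda): eta before lambda ✓
(eta, theta): eta before theta ✓
(iota, epsilon): iota before epsilon ✓
(iota, kappa): iota before kappa ✓
(iota, lambda): iota before lambda ✓
(iota, theta): iota before theta ✓
(kappa, theta): kappa before theta ✓
(mu, kappa): mu before kappa ✓
(mu, lambda): mu before lambda ✓
(mu, theta): mu before theta ✓
(zeta, kappa): zeta before kappa ✓
(zeta, lambda): zeta before lambda ✓
(zeta, theta): zeta before theta ✓
Count: 22.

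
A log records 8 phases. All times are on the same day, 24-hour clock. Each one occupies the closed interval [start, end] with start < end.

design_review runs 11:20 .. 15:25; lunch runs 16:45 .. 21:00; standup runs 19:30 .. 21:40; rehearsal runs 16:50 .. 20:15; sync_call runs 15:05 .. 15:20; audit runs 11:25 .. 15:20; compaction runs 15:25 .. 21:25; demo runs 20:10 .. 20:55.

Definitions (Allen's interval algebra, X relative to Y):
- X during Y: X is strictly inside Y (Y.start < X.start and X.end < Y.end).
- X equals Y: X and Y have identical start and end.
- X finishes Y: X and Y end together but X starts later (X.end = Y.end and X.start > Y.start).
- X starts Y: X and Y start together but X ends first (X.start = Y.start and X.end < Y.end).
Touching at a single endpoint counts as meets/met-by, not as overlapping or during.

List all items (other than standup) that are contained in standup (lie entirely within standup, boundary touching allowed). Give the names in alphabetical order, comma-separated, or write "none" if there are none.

Target standup = [19:30, 21:40].
audit [11:25, 15:20] → before → no.
compaction [15:25, 21:25] → overlaps → no.
demo [20:10, 20:55] → during → yes.
design_review [11:20, 15:25] → before → no.
lunch [16:45, 21:00] → overlaps → no.
rehearsal [16:50, 20:15] → overlaps → no.
sync_call [15:05, 15:20] → before → no.
Result: demo.

demo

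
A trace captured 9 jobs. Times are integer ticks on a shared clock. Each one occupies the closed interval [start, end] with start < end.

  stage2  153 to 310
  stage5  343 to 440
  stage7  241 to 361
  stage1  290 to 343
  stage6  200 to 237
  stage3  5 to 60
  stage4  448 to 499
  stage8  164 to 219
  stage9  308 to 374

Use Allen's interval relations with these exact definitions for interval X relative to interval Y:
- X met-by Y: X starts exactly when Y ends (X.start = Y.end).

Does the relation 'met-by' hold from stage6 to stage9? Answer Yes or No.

stage6 = [200, 237], stage9 = [308, 374].
Actual relation of stage6 to stage9: before.
Asked whether 'met-by' holds → No.

No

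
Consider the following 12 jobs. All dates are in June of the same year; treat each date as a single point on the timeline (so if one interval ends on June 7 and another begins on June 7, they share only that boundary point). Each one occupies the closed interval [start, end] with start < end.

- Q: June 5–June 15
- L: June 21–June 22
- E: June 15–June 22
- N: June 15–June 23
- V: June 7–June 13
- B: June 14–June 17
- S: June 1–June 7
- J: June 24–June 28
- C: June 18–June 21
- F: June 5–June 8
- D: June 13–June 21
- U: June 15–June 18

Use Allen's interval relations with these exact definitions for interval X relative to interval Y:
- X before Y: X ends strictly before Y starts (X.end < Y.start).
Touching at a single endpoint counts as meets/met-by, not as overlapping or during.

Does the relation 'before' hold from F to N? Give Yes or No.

Yes

F = [June 5, June 8], N = [June 15, June 23].
Actual relation of F to N: before.
Asked whether 'before' holds → Yes.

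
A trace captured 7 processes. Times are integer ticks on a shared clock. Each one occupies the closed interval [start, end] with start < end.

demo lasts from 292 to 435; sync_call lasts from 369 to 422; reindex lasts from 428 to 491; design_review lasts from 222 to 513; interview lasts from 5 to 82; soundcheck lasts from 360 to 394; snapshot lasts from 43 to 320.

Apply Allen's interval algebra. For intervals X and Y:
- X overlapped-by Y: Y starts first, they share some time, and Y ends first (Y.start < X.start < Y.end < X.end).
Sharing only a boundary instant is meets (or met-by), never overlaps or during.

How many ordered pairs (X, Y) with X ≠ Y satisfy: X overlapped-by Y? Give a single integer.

5

Checking all 42 ordered pairs for relation 'overlapped-by'; matching pairs in alphabetical order:
(demo, snapshot): demo overlapped-by snapshot ✓
(design_review, snapshot): design_review overlapped-by snapshot ✓
(reindex, demo): reindex overlapped-by demo ✓
(snapshot, interview): snapshot overlapped-by interview ✓
(sync_call, soundcheck): sync_call overlapped-by soundcheck ✓
Count: 5.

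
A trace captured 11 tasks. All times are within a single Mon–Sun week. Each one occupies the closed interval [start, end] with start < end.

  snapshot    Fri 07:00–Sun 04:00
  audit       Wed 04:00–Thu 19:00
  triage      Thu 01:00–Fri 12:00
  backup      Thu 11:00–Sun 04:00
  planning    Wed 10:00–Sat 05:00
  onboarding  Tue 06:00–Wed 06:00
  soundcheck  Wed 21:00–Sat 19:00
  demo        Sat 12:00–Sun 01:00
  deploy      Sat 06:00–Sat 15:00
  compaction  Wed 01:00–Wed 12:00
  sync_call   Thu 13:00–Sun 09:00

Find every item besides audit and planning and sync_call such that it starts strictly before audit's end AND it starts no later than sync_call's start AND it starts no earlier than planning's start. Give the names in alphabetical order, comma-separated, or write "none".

Conditions: its start is strictly before audit's end (X.start < Thu 19:00) AND its start is no later than sync_call's start (X.start <= Thu 13:00) AND its start is no earlier than planning's start (X.start >= Wed 10:00).
backup: start Thu 11:00 < Thu 19:00? ✓; start Thu 11:00 <= Thu 13:00? ✓; start Thu 11:00 >= Wed 10:00? ✓ → yes.
compaction: start Wed 01:00 < Thu 19:00? ✓; start Wed 01:00 <= Thu 13:00? ✓; start Wed 01:00 >= Wed 10:00? ✗ → no.
demo: start Sat 12:00 < Thu 19:00? ✗; start Sat 12:00 <= Thu 13:00? ✗; start Sat 12:00 >= Wed 10:00? ✓ → no.
deploy: start Sat 06:00 < Thu 19:00? ✗; start Sat 06:00 <= Thu 13:00? ✗; start Sat 06:00 >= Wed 10:00? ✓ → no.
onboarding: start Tue 06:00 < Thu 19:00? ✓; start Tue 06:00 <= Thu 13:00? ✓; start Tue 06:00 >= Wed 10:00? ✗ → no.
snapshot: start Fri 07:00 < Thu 19:00? ✗; start Fri 07:00 <= Thu 13:00? ✗; start Fri 07:00 >= Wed 10:00? ✓ → no.
soundcheck: start Wed 21:00 < Thu 19:00? ✓; start Wed 21:00 <= Thu 13:00? ✓; start Wed 21:00 >= Wed 10:00? ✓ → yes.
triage: start Thu 01:00 < Thu 19:00? ✓; start Thu 01:00 <= Thu 13:00? ✓; start Thu 01:00 >= Wed 10:00? ✓ → yes.
Result: backup, soundcheck, triage.

backup, soundcheck, triage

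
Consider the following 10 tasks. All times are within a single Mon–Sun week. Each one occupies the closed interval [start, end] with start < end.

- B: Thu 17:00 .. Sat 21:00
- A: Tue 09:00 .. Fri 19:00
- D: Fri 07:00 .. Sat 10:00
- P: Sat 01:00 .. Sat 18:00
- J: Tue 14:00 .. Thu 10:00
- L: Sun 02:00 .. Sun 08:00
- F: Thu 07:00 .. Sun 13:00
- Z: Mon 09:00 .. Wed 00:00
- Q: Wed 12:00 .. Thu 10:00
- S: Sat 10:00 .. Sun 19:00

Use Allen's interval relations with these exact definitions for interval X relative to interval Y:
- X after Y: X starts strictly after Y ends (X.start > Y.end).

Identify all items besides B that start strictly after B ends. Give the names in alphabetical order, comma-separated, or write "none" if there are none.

L

Target B = [Thu 17:00, Sat 21:00].
A [Tue 09:00, Fri 19:00] → overlaps → no.
D [Fri 07:00, Sat 10:00] → during → no.
F [Thu 07:00, Sun 13:00] → contains → no.
J [Tue 14:00, Thu 10:00] → before → no.
L [Sun 02:00, Sun 08:00] → after → yes.
P [Sat 01:00, Sat 18:00] → during → no.
Q [Wed 12:00, Thu 10:00] → before → no.
S [Sat 10:00, Sun 19:00] → overlapped-by → no.
Z [Mon 09:00, Wed 00:00] → before → no.
Result: L.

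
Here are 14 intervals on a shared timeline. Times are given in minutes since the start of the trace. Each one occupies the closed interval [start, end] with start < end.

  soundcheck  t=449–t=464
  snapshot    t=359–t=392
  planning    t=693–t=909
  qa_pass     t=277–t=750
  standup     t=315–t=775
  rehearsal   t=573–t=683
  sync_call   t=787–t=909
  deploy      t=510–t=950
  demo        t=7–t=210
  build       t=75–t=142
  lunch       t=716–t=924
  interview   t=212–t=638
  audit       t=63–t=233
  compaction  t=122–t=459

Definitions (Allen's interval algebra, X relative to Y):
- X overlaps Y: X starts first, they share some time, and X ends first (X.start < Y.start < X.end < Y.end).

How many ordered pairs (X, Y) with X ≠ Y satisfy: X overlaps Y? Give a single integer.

Checking all 182 ordered pairs for relation 'overlaps'; matching pairs in alphabetical order:
(audit, compaction): audit overlaps compaction ✓
(audit, interview): audit overlaps interview ✓
(build, compaction): build overlaps compaction ✓
(compaction, interview): compaction overlaps interview ✓
(compaction, qa_pass): compaction overlaps qa_pass ✓
(compaction, soundcheck): compaction overlaps soundcheck ✓
(compaction, standup): compaction overlaps standup ✓
(demo, audit): demo overlaps audit ✓
(demo, compaction): demo overlaps compaction ✓
(interview, deploy): interview overlaps deploy ✓
(interview, qa_pass): interview overlaps qa_pass ✓
(interview, rehearsal): interview overlaps rehearsal ✓
(interview, standup): interview overlaps standup ✓
(planning, lunch): planning overlaps lunch ✓
(qa_pass, deploy): qa_pass overlaps deploy ✓
(qa_pass, lunch): qa_pass overlaps lunch ✓
(qa_pass, planning): qa_pass overlaps planning ✓
(qa_pass, standup): qa_pass overlaps standup ✓
(standup, deploy): standup overlaps deploy ✓
(standup, lunch): standup overlaps lunch ✓
(standup, planning): standup overlaps planning ✓
Count: 21.

21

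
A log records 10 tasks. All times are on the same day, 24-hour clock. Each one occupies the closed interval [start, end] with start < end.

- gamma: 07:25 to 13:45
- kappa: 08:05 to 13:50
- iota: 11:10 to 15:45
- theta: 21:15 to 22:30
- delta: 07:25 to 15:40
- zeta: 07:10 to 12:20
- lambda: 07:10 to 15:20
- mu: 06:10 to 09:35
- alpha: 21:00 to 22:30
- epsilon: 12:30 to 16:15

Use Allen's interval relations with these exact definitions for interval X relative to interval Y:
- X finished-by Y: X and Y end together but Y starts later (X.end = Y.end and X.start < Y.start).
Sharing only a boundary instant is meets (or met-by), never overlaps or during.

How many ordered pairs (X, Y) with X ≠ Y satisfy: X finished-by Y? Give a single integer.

Checking all 90 ordered pairs for relation 'finished-by'; matching pairs in alphabetical order:
(alpha, theta): alpha finished-by theta ✓
Count: 1.

1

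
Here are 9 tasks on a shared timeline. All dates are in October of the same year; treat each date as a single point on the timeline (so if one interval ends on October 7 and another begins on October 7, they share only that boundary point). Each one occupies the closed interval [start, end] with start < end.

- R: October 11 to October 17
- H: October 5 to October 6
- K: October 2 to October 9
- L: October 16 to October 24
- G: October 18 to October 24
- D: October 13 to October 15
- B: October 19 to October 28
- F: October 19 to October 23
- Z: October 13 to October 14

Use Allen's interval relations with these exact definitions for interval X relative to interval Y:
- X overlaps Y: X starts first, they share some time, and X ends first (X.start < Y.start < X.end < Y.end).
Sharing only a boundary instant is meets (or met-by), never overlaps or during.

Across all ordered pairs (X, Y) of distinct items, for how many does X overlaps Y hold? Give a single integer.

Checking all 72 ordered pairs for relation 'overlaps'; matching pairs in alphabetical order:
(G, B): G overlaps B ✓
(L, B): L overlaps B ✓
(R, L): R overlaps L ✓
Count: 3.

3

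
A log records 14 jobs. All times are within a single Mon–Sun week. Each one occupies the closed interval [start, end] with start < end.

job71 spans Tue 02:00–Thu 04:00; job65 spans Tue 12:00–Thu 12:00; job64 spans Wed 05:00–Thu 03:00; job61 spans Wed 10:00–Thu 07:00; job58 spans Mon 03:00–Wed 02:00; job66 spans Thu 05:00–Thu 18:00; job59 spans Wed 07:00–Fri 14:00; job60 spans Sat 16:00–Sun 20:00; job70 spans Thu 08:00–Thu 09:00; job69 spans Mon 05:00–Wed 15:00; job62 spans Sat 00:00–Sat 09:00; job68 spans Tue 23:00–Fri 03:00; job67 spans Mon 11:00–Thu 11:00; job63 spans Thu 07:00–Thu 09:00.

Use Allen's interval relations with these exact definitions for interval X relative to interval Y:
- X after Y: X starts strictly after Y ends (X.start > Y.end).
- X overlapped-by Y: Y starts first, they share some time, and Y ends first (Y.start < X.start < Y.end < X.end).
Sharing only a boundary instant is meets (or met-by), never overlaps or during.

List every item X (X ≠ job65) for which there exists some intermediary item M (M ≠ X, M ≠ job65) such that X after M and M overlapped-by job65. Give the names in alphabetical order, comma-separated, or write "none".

Target job65 = [Tue 12:00, Thu 12:00].
Intermediaries M with M overlapped-by job65: job59, job66, job68.
Via job59 — items with X after job59: job60, job62.
Via job66 — items with X after job66: job60, job62.
Via job68 — items with X after job68: job60, job62.
Union: job60, job62.

job60, job62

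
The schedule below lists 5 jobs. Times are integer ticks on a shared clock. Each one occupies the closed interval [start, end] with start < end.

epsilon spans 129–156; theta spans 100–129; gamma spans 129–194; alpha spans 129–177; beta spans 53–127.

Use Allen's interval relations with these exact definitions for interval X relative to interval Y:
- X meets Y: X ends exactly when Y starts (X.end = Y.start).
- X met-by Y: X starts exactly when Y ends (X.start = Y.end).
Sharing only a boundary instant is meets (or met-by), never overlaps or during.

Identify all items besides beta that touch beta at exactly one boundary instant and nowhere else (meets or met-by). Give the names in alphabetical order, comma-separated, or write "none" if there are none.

Target beta = [53, 127].
alpha [129, 177] → after → no.
epsilon [129, 156] → after → no.
gamma [129, 194] → after → no.
theta [100, 129] → overlapped-by → no.
Result: none.

none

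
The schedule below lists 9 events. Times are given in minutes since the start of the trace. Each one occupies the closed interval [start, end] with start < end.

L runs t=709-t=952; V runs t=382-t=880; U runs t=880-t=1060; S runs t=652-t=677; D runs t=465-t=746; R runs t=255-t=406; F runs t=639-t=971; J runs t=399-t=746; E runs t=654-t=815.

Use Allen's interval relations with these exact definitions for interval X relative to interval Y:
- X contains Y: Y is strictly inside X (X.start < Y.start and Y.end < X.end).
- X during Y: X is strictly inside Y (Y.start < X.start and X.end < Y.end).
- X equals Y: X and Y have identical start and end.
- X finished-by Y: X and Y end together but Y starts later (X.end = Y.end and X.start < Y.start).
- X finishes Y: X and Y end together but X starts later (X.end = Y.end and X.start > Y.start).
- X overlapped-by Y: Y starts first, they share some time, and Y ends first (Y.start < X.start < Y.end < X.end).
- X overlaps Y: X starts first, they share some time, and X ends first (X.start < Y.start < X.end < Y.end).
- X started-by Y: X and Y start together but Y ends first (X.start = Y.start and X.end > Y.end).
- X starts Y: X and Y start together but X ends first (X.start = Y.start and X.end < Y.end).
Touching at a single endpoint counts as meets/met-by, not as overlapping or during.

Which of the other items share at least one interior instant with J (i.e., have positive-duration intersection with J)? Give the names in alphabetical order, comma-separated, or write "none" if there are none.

D, E, F, L, R, S, V

Target J = [t=399, t=746].
D [t=465, t=746] → finishes → yes.
E [t=654, t=815] → overlapped-by → yes.
F [t=639, t=971] → overlapped-by → yes.
L [t=709, t=952] → overlapped-by → yes.
R [t=255, t=406] → overlaps → yes.
S [t=652, t=677] → during → yes.
U [t=880, t=1060] → after → no.
V [t=382, t=880] → contains → yes.
Result: D, E, F, L, R, S, V.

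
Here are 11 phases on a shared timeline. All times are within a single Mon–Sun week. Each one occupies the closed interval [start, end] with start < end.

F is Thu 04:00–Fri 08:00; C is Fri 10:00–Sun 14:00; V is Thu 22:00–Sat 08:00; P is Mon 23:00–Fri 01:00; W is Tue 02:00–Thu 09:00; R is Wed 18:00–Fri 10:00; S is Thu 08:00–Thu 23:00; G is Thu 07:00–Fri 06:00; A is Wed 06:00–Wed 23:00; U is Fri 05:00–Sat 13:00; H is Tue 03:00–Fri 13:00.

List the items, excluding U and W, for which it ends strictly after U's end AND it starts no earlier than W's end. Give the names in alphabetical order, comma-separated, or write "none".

C

Conditions: its end is strictly after U's end (X.end > Sat 13:00) AND its start is no earlier than W's end (X.start >= Thu 09:00).
A: end Wed 23:00 > Sat 13:00? ✗; start Wed 06:00 >= Thu 09:00? ✗ → no.
C: end Sun 14:00 > Sat 13:00? ✓; start Fri 10:00 >= Thu 09:00? ✓ → yes.
F: end Fri 08:00 > Sat 13:00? ✗; start Thu 04:00 >= Thu 09:00? ✗ → no.
G: end Fri 06:00 > Sat 13:00? ✗; start Thu 07:00 >= Thu 09:00? ✗ → no.
H: end Fri 13:00 > Sat 13:00? ✗; start Tue 03:00 >= Thu 09:00? ✗ → no.
P: end Fri 01:00 > Sat 13:00? ✗; start Mon 23:00 >= Thu 09:00? ✗ → no.
R: end Fri 10:00 > Sat 13:00? ✗; start Wed 18:00 >= Thu 09:00? ✗ → no.
S: end Thu 23:00 > Sat 13:00? ✗; start Thu 08:00 >= Thu 09:00? ✗ → no.
V: end Sat 08:00 > Sat 13:00? ✗; start Thu 22:00 >= Thu 09:00? ✓ → no.
Result: C.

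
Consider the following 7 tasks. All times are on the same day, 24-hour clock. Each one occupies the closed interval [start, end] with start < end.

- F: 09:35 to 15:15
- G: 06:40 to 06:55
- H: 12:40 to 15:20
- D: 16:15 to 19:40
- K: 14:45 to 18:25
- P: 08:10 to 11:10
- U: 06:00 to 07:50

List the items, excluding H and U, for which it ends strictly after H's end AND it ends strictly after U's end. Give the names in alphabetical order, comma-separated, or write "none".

Conditions: its end is strictly after H's end (X.end > 15:20) AND its end is strictly after U's end (X.end > 07:50).
D: end 19:40 > 15:20? ✓; end 19:40 > 07:50? ✓ → yes.
F: end 15:15 > 15:20? ✗; end 15:15 > 07:50? ✓ → no.
G: end 06:55 > 15:20? ✗; end 06:55 > 07:50? ✗ → no.
K: end 18:25 > 15:20? ✓; end 18:25 > 07:50? ✓ → yes.
P: end 11:10 > 15:20? ✗; end 11:10 > 07:50? ✓ → no.
Result: D, K.

D, K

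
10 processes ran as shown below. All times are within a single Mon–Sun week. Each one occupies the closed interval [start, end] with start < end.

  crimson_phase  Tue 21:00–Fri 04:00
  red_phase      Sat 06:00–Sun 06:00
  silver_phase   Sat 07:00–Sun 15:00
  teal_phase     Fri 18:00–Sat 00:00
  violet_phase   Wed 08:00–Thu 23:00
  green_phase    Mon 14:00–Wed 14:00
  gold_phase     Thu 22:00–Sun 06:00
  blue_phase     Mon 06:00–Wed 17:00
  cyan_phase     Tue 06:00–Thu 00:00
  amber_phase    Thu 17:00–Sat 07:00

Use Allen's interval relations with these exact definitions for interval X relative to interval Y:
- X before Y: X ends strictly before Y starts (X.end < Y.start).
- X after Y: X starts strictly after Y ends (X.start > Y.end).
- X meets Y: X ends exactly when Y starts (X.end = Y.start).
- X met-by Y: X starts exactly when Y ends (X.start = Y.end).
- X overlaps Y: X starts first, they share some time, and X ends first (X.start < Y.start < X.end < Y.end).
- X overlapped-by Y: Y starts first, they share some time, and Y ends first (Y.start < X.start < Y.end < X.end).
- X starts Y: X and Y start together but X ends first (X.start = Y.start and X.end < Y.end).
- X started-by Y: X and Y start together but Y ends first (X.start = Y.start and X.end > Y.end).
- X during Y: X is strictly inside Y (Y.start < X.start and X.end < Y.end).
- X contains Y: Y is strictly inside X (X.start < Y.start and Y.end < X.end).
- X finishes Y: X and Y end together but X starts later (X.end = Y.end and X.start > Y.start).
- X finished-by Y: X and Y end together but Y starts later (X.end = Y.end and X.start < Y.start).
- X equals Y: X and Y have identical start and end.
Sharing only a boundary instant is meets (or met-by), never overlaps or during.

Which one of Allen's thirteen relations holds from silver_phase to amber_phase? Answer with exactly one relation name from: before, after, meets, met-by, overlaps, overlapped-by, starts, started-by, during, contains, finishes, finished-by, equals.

met-by

silver_phase = [Sat 07:00, Sun 15:00]; amber_phase = [Thu 17:00, Sat 07:00].
Compare endpoints: silver_phase.start > amber_phase.start, silver_phase.start = amber_phase.end, silver_phase.end > amber_phase.start, silver_phase.end > amber_phase.end.
That pattern is 'met-by'.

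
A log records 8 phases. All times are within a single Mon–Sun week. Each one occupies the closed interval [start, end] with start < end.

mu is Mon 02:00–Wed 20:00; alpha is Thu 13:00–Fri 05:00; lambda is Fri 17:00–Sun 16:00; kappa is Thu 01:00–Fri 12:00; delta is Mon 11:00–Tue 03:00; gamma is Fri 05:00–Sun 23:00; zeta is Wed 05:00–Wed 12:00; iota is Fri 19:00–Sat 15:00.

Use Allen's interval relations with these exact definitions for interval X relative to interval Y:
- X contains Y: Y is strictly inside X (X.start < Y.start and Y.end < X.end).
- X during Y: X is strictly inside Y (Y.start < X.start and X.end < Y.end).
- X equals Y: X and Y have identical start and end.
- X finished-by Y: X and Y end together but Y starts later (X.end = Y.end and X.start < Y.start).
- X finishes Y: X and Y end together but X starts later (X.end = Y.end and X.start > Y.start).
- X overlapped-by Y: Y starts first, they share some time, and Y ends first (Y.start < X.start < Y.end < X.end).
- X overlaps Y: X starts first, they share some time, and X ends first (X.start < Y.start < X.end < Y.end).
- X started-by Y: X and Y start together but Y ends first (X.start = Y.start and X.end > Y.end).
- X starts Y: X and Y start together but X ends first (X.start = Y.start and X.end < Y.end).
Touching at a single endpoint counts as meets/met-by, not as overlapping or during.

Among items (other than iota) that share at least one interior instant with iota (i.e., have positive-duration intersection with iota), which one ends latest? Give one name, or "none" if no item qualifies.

gamma

Target iota = [Fri 19:00, Sat 15:00].
alpha [Thu 13:00, Fri 05:00] → before → excluded.
delta [Mon 11:00, Tue 03:00] → before → excluded.
gamma [Fri 05:00, Sun 23:00] → contains → candidate.
kappa [Thu 01:00, Fri 12:00] → before → excluded.
lambda [Fri 17:00, Sun 16:00] → contains → candidate.
mu [Mon 02:00, Wed 20:00] → before → excluded.
zeta [Wed 05:00, Wed 12:00] → before → excluded.
Among candidates, latest end is Sun 23:00 → gamma.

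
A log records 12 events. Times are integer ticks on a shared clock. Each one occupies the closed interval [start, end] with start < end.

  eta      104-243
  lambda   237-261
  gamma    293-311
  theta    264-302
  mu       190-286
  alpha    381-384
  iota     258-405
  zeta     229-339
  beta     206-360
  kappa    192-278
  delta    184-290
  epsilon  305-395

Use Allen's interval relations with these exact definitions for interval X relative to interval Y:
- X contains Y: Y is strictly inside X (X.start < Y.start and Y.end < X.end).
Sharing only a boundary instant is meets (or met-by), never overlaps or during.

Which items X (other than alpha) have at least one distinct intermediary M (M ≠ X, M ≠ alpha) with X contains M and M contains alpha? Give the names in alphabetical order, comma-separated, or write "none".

iota

Target alpha = [381, 384].
Intermediaries M with M contains alpha: epsilon, iota.
Via epsilon — items with X contains epsilon: iota.
Via iota — items with X contains iota: none.
Union: iota.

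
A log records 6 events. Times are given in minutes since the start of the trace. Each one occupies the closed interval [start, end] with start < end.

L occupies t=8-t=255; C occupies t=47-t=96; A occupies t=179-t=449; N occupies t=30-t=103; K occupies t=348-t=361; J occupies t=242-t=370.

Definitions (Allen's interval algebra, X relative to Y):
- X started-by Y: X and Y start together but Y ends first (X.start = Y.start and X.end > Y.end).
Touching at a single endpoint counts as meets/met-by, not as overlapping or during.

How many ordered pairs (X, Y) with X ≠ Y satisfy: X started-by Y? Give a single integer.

Checking all 30 ordered pairs for relation 'started-by'; matching pairs in alphabetical order:
No pair satisfies it.
Count: 0.

0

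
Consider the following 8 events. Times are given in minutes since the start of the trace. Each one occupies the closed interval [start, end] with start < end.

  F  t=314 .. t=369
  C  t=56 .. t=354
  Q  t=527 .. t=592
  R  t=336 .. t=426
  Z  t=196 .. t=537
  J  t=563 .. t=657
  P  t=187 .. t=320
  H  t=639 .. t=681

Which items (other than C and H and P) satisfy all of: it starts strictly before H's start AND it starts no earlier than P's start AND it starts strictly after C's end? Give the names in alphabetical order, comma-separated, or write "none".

J, Q

Conditions: its start is strictly before H's start (X.start < t=639) AND its start is no earlier than P's start (X.start >= t=187) AND its start is strictly after C's end (X.start > t=354).
F: start t=314 < t=639? ✓; start t=314 >= t=187? ✓; start t=314 > t=354? ✗ → no.
J: start t=563 < t=639? ✓; start t=563 >= t=187? ✓; start t=563 > t=354? ✓ → yes.
Q: start t=527 < t=639? ✓; start t=527 >= t=187? ✓; start t=527 > t=354? ✓ → yes.
R: start t=336 < t=639? ✓; start t=336 >= t=187? ✓; start t=336 > t=354? ✗ → no.
Z: start t=196 < t=639? ✓; start t=196 >= t=187? ✓; start t=196 > t=354? ✗ → no.
Result: J, Q.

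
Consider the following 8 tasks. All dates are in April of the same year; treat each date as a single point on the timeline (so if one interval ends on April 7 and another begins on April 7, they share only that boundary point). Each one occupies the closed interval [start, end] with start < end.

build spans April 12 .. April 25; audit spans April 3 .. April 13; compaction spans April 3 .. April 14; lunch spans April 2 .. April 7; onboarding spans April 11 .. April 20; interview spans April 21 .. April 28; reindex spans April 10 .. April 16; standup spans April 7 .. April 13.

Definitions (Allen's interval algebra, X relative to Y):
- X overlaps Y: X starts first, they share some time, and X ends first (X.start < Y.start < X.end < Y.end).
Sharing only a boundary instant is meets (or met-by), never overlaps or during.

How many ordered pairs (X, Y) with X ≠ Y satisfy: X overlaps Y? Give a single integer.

Checking all 56 ordered pairs for relation 'overlaps'; matching pairs in alphabetical order:
(audit, build): audit overlaps build ✓
(audit, onboarding): audit overlaps onboarding ✓
(audit, reindex): audit overlaps reindex ✓
(build, interview): build overlaps interview ✓
(compaction, build): compaction overlaps build ✓
(compaction, onboarding): compaction overlaps onboarding ✓
(compaction, reindex): compaction overlaps reindex ✓
(lunch, audit): lunch overlaps audit ✓
(lunch, compaction): lunch overlaps compaction ✓
(onboarding, build): onboarding overlaps build ✓
(reindex, build): reindex overlaps build ✓
(reindex, onboarding): reindex overlaps onboarding ✓
(standup, build): standup overlaps build ✓
(standup, onboarding): standup overlaps onboarding ✓
(standup, reindex): standup overlaps reindex ✓
Count: 15.

15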